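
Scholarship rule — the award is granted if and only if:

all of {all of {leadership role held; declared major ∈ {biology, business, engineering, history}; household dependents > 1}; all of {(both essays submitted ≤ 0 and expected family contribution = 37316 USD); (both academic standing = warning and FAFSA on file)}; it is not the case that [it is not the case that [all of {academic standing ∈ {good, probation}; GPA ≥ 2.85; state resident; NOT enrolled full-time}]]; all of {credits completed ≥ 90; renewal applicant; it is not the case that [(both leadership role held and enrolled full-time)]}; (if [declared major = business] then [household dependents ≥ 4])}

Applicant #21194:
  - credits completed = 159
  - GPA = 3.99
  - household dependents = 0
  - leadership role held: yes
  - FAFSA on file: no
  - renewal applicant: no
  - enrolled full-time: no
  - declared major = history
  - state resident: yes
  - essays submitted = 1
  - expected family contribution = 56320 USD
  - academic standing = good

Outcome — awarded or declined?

Atomic conditions:
  leadership role held: yes → true
  declared major ∈ {biology, business, engineering, history}: history is in the set → true
  household dependents > 1: 0 > 1 is false
  essays submitted ≤ 0: 1 ≤ 0 is false
  expected family contribution = 37316 USD: 56320 == 37316 is false
  academic standing = warning: good == warning is false
  FAFSA on file: no → false
  academic standing ∈ {good, probation}: good is in the set → true
  GPA ≥ 2.85: 3.99 ≥ 2.85 is true
  state resident: yes → true
  NOT enrolled full-time: no → true
  credits completed ≥ 90: 159 ≥ 90 is true
  renewal applicant: no → false
  enrolled full-time: no → false
  declared major = business: history == business is false
  household dependents ≥ 4: 0 ≥ 4 is false
Combine:
[1] true AND true AND false = false
[2.1] false AND false = false
[2.2] false AND false = false
[2] false AND false = false
[3.1.1] true AND true AND true AND true = true
[3.1] NOT true = false
[3] NOT false = true
[4.3.1] true AND false = false
[4.3] NOT false = true
[4] true AND false AND true = false
[5] false → false (antecedent false ⇒ implication holds) = true
[root] false AND false AND true AND false AND true = false
Overall: false → declined

Declined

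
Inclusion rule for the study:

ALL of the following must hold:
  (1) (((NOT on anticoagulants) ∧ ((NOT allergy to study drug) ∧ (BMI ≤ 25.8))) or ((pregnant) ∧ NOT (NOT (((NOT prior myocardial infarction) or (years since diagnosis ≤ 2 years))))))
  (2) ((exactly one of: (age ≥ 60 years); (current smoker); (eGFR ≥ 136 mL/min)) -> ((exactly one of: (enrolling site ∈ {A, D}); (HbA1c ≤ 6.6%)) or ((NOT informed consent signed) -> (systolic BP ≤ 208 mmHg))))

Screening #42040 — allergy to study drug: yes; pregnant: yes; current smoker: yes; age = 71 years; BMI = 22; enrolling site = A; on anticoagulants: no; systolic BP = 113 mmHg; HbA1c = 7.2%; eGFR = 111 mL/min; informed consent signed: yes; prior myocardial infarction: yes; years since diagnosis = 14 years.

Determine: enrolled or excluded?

Excluded

Atomic conditions:
  NOT on anticoagulants: no → true
  NOT allergy to study drug: yes → false
  BMI ≤ 25.8: 22 ≤ 25.8 is true
  pregnant: yes → true
  NOT prior myocardial infarction: yes → false
  years since diagnosis ≤ 2 years: 14 ≤ 2 is false
  age ≥ 60 years: 71 ≥ 60 is true
  current smoker: yes → true
  eGFR ≥ 136 mL/min: 111 ≥ 136 is false
  enrolling site ∈ {A, D}: A is in the set → true
  HbA1c ≤ 6.6%: 7.2 ≤ 6.6 is false
  NOT informed consent signed: yes → false
  systolic BP ≤ 208 mmHg: 113 ≤ 208 is true
Combine:
[1.1.2] false AND true = false
[1.1] true AND false = false
[1.2.2.1.1] false OR false = false
[1.2.2.1] NOT false = true
[1.2.2] NOT true = false
[1.2] true AND false = false
[1] false OR false = false
[2.1] exactly-one(true, true, false) = false
[2.2.1] exactly-one(true, false) = true
[2.2.2] false → true (antecedent false ⇒ implication holds) = true
[2.2] true OR true = true
[2] false → true (antecedent false ⇒ implication holds) = true
[root] false AND true = false
Overall: false → excluded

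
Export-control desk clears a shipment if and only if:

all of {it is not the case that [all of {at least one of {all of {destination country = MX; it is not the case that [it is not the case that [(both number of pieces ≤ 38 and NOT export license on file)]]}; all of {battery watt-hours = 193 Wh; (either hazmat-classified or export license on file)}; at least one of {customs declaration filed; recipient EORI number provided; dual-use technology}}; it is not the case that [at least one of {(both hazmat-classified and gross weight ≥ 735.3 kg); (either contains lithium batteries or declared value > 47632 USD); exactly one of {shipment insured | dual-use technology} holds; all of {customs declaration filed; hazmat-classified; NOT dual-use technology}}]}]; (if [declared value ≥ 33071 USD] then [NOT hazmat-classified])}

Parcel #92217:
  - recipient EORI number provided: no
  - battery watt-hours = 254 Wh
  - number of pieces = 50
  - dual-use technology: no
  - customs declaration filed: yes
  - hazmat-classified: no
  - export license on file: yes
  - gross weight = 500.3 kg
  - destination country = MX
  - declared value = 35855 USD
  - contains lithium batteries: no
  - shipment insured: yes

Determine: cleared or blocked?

Atomic conditions:
  destination country = MX: MX == MX is true
  number of pieces ≤ 38: 50 ≤ 38 is false
  NOT export license on file: yes → false
  battery watt-hours = 193 Wh: 254 == 193 is false
  hazmat-classified: no → false
  export license on file: yes → true
  customs declaration filed: yes → true
  recipient EORI number provided: no → false
  dual-use technology: no → false
  gross weight ≥ 735.3 kg: 500.3 ≥ 735.3 is false
  contains lithium batteries: no → false
  declared value > 47632 USD: 35855 > 47632 is false
  shipment insured: yes → true
  NOT dual-use technology: no → true
  declared value ≥ 33071 USD: 35855 ≥ 33071 is true
  NOT hazmat-classified: no → true
Combine:
[1.1.1.1.2.1.1] false AND false = false
[1.1.1.1.2.1] NOT false = true
[1.1.1.1.2] NOT true = false
[1.1.1.1] true AND false = false
[1.1.1.2.2] false OR true = true
[1.1.1.2] false AND true = false
[1.1.1.3] true OR false OR false = true
[1.1.1] false OR false OR true = true
[1.1.2.1.1] false AND false = false
[1.1.2.1.2] false OR false = false
[1.1.2.1.3] exactly-one(true, false) = true
[1.1.2.1.4] true AND false AND true = false
[1.1.2.1] false OR false OR true OR false = true
[1.1.2] NOT true = false
[1.1] true AND false = false
[1] NOT false = true
[2] true → true = true
[root] true AND true = true
Overall: true → cleared

Cleared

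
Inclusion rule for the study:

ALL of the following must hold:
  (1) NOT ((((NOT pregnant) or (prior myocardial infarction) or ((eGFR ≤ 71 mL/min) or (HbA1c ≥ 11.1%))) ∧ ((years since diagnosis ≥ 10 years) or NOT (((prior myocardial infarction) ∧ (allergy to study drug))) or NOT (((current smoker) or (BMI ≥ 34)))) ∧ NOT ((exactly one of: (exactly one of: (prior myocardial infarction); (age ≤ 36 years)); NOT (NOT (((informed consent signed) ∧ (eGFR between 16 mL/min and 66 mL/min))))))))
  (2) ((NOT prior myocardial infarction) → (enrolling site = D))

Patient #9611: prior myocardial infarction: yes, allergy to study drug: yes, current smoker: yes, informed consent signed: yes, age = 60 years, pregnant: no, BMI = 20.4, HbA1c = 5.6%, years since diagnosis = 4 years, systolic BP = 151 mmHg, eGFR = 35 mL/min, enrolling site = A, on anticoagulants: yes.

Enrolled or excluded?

Enrolled

Atomic conditions:
  NOT pregnant: no → true
  prior myocardial infarction: yes → true
  eGFR ≤ 71 mL/min: 35 ≤ 71 is true
  HbA1c ≥ 11.1%: 5.6 ≥ 11.1 is false
  years since diagnosis ≥ 10 years: 4 ≥ 10 is false
  allergy to study drug: yes → true
  current smoker: yes → true
  BMI ≥ 34: 20.4 ≥ 34 is false
  age ≤ 36 years: 60 ≤ 36 is false
  informed consent signed: yes → true
  eGFR between 16 mL/min and 66 mL/min: 35 in [16, 66] is true
  NOT prior myocardial infarction: yes → false
  enrolling site = D: A == D is false
Combine:
[1.1.1.3] true OR false = true
[1.1.1] true OR true OR true = true
[1.1.2.2.1] true AND true = true
[1.1.2.2] NOT true = false
[1.1.2.3.1] true OR false = true
[1.1.2.3] NOT true = false
[1.1.2] false OR false OR false = false
[1.1.3.1.1] exactly-one(true, false) = true
[1.1.3.1.2.1.1] true AND true = true
[1.1.3.1.2.1] NOT true = false
[1.1.3.1.2] NOT false = true
[1.1.3.1] exactly-one(true, true) = false
[1.1.3] NOT false = true
[1.1] true AND false AND true = false
[1] NOT false = true
[2] false → false (antecedent false ⇒ implication holds) = true
[root] true AND true = true
Overall: true → enrolled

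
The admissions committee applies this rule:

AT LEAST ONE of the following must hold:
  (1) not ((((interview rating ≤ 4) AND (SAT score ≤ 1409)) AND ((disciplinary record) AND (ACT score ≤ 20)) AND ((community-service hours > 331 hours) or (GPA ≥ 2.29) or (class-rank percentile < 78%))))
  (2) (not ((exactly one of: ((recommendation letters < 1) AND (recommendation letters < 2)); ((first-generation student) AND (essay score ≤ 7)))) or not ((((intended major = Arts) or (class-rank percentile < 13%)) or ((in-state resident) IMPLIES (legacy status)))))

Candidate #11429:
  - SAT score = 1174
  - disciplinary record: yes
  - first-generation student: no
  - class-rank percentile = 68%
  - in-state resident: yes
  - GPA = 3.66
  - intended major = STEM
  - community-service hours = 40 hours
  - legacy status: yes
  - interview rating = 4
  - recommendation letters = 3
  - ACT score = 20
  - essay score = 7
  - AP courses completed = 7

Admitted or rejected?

Atomic conditions:
  interview rating ≤ 4: 4 ≤ 4 is true
  SAT score ≤ 1409: 1174 ≤ 1409 is true
  disciplinary record: yes → true
  ACT score ≤ 20: 20 ≤ 20 is true
  community-service hours > 331 hours: 40 > 331 is false
  GPA ≥ 2.29: 3.66 ≥ 2.29 is true
  class-rank percentile < 78%: 68 < 78 is true
  recommendation letters < 1: 3 < 1 is false
  recommendation letters < 2: 3 < 2 is false
  first-generation student: no → false
  essay score ≤ 7: 7 ≤ 7 is true
  intended major = Arts: STEM == Arts is false
  class-rank percentile < 13%: 68 < 13 is false
  in-state resident: yes → true
  legacy status: yes → true
Combine:
[1.1.1] true AND true = true
[1.1.2] true AND true = true
[1.1.3] false OR true OR true = true
[1.1] true AND true AND true = true
[1] NOT true = false
[2.1.1.1] false AND false = false
[2.1.1.2] false AND true = false
[2.1.1] exactly-one(false, false) = false
[2.1] NOT false = true
[2.2.1.1] false OR false = false
[2.2.1.2] true → true = true
[2.2.1] false OR true = true
[2.2] NOT true = false
[2] true OR false = true
[root] false OR true = true
Overall: true → admitted

Admitted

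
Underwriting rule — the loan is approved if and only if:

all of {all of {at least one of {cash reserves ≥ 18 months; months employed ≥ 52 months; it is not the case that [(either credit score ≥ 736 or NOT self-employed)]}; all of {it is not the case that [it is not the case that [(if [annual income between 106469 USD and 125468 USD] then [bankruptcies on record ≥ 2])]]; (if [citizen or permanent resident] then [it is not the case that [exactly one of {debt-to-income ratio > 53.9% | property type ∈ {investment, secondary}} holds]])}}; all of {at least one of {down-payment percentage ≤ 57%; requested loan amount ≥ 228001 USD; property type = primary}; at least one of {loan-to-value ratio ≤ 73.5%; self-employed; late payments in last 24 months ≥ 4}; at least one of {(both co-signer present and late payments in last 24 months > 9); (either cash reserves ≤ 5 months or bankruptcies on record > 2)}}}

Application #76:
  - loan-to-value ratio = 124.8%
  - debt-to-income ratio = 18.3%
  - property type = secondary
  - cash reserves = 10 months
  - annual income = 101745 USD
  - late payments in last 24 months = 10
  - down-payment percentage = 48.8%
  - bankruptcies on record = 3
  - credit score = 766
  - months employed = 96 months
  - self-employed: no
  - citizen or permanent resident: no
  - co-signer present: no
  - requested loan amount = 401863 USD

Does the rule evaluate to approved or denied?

Atomic conditions:
  cash reserves ≥ 18 months: 10 ≥ 18 is false
  months employed ≥ 52 months: 96 ≥ 52 is true
  credit score ≥ 736: 766 ≥ 736 is true
  NOT self-employed: no → true
  annual income between 106469 USD and 125468 USD: 101745 in [106469, 125468] is false
  bankruptcies on record ≥ 2: 3 ≥ 2 is true
  citizen or permanent resident: no → false
  debt-to-income ratio > 53.9%: 18.3 > 53.9 is false
  property type ∈ {investment, secondary}: secondary is in the set → true
  down-payment percentage ≤ 57%: 48.8 ≤ 57 is true
  requested loan amount ≥ 228001 USD: 401863 ≥ 228001 is true
  property type = primary: secondary == primary is false
  loan-to-value ratio ≤ 73.5%: 124.8 ≤ 73.5 is false
  self-employed: no → false
  late payments in last 24 months ≥ 4: 10 ≥ 4 is true
  co-signer present: no → false
  late payments in last 24 months > 9: 10 > 9 is true
  cash reserves ≤ 5 months: 10 ≤ 5 is false
  bankruptcies on record > 2: 3 > 2 is true
Combine:
[1.1.3.1] true OR true = true
[1.1.3] NOT true = false
[1.1] false OR true OR false = true
[1.2.1.1.1] false → true (antecedent false ⇒ implication holds) = true
[1.2.1.1] NOT true = false
[1.2.1] NOT false = true
[1.2.2.2.1] exactly-one(false, true) = true
[1.2.2.2] NOT true = false
[1.2.2] false → false (antecedent false ⇒ implication holds) = true
[1.2] true AND true = true
[1] true AND true = true
[2.1] true OR true OR false = true
[2.2] false OR false OR true = true
[2.3.1] false AND true = false
[2.3.2] false OR true = true
[2.3] false OR true = true
[2] true AND true AND true = true
[root] true AND true = true
Overall: true → approved

Approved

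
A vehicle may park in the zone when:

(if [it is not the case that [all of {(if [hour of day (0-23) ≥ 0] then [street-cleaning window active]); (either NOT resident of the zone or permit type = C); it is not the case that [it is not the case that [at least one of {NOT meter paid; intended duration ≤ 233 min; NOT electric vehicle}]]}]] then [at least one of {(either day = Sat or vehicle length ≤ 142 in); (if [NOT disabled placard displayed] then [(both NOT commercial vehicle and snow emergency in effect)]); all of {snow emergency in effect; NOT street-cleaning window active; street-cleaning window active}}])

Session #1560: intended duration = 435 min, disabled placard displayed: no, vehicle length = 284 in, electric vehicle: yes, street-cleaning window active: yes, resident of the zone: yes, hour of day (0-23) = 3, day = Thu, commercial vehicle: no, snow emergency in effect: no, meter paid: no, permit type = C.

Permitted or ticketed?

Permitted

Atomic conditions:
  hour of day (0-23) ≥ 0: 3 ≥ 0 is true
  street-cleaning window active: yes → true
  NOT resident of the zone: yes → false
  permit type = C: C == C is true
  NOT meter paid: no → true
  intended duration ≤ 233 min: 435 ≤ 233 is false
  NOT electric vehicle: yes → false
  day = Sat: Thu == Sat is false
  vehicle length ≤ 142 in: 284 ≤ 142 is false
  NOT disabled placard displayed: no → true
  NOT commercial vehicle: no → true
  snow emergency in effect: no → false
  NOT street-cleaning window active: yes → false
Combine:
[1.1.1] true → true = true
[1.1.2] false OR true = true
[1.1.3.1.1] true OR false OR false = true
[1.1.3.1] NOT true = false
[1.1.3] NOT false = true
[1.1] true AND true AND true = true
[1] NOT true = false
[2.1] false OR false = false
[2.2.2] true AND false = false
[2.2] true → false = false
[2.3] false AND false AND true = false
[2] false OR false OR false = false
[root] false → false (antecedent false ⇒ implication holds) = true
Overall: true → permitted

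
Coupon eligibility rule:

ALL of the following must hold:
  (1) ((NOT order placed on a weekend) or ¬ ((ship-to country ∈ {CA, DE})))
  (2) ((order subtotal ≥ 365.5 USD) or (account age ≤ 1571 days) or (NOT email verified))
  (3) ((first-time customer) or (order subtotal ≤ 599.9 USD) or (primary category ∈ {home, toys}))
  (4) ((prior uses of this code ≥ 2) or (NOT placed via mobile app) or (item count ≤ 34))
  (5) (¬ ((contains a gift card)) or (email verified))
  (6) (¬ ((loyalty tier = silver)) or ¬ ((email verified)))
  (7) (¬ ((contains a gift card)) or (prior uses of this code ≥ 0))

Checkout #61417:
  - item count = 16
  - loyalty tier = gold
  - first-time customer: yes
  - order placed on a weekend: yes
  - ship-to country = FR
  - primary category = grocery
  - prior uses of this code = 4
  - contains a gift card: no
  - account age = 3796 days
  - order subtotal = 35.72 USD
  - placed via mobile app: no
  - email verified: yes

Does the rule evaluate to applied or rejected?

Atomic conditions:
  NOT order placed on a weekend: yes → false
  ship-to country ∈ {CA, DE}: FR is not in the set → false
  order subtotal ≥ 365.5 USD: 35.72 ≥ 365.5 is false
  account age ≤ 1571 days: 3796 ≤ 1571 is false
  NOT email verified: yes → false
  first-time customer: yes → true
  order subtotal ≤ 599.9 USD: 35.72 ≤ 599.9 is true
  primary category ∈ {home, toys}: grocery is not in the set → false
  prior uses of this code ≥ 2: 4 ≥ 2 is true
  NOT placed via mobile app: no → true
  item count ≤ 34: 16 ≤ 34 is true
  contains a gift card: no → false
  email verified: yes → true
  loyalty tier = silver: gold == silver is false
  prior uses of this code ≥ 0: 4 ≥ 0 is true
Combine:
[1.2] NOT false = true
[1] false OR true = true
[2] false OR false OR false = false
[3] true OR true OR false = true
[4] true OR true OR true = true
[5.1] NOT false = true
[5] true OR true = true
[6.1] NOT false = true
[6.2] NOT true = false
[6] true OR false = true
[7.1] NOT false = true
[7] true OR true = true
[root] true AND false AND true AND true AND true AND true AND true = false
Overall: false → rejected

Rejected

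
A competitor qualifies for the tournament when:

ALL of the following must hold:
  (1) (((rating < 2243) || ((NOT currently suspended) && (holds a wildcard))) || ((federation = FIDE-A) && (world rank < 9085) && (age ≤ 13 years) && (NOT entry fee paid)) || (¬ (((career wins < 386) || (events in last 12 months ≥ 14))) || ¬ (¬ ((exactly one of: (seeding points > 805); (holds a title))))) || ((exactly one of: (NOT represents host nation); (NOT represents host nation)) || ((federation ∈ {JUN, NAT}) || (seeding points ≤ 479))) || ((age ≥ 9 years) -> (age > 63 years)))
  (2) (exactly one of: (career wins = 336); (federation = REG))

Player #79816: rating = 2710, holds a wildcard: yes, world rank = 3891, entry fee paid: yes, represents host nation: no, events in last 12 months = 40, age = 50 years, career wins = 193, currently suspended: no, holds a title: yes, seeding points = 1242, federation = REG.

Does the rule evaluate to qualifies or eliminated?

Atomic conditions:
  rating < 2243: 2710 < 2243 is false
  NOT currently suspended: no → true
  holds a wildcard: yes → true
  federation = FIDE-A: REG == FIDE-A is false
  world rank < 9085: 3891 < 9085 is true
  age ≤ 13 years: 50 ≤ 13 is false
  NOT entry fee paid: yes → false
  career wins < 386: 193 < 386 is true
  events in last 12 months ≥ 14: 40 ≥ 14 is true
  seeding points > 805: 1242 > 805 is true
  holds a title: yes → true
  NOT represents host nation: no → true
  federation ∈ {JUN, NAT}: REG is not in the set → false
  seeding points ≤ 479: 1242 ≤ 479 is false
  age ≥ 9 years: 50 ≥ 9 is true
  age > 63 years: 50 > 63 is false
  career wins = 336: 193 == 336 is false
  federation = REG: REG == REG is true
Combine:
[1.1.2] true AND true = true
[1.1] false OR true = true
[1.2] false AND true AND false AND false = false
[1.3.1.1] true OR true = true
[1.3.1] NOT true = false
[1.3.2.1.1] exactly-one(true, true) = false
[1.3.2.1] NOT false = true
[1.3.2] NOT true = false
[1.3] false OR false = false
[1.4.1] exactly-one(true, true) = false
[1.4.2] false OR false = false
[1.4] false OR false = false
[1.5] true → false = false
[1] true OR false OR false OR false OR false = true
[2] exactly-one(false, true) = true
[root] true AND true = true
Overall: true → qualifies

Qualifies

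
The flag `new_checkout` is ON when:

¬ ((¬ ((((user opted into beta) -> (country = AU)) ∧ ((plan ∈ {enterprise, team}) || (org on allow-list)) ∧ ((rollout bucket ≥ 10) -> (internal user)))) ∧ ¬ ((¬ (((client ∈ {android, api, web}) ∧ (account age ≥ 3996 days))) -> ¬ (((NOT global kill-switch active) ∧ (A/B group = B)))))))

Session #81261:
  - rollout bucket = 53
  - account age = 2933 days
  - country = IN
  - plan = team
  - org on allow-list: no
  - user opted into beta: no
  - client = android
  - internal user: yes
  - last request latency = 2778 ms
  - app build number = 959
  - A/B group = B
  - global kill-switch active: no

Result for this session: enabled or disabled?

Atomic conditions:
  user opted into beta: no → false
  country = AU: IN == AU is false
  plan ∈ {enterprise, team}: team is in the set → true
  org on allow-list: no → false
  rollout bucket ≥ 10: 53 ≥ 10 is true
  internal user: yes → true
  client ∈ {android, api, web}: android is in the set → true
  account age ≥ 3996 days: 2933 ≥ 3996 is false
  NOT global kill-switch active: no → true
  A/B group = B: B == B is true
Combine:
[1.1.1.1] false → false (antecedent false ⇒ implication holds) = true
[1.1.1.2] true OR false = true
[1.1.1.3] true → true = true
[1.1.1] true AND true AND true = true
[1.1] NOT true = false
[1.2.1.1.1] true AND false = false
[1.2.1.1] NOT false = true
[1.2.1.2.1] true AND true = true
[1.2.1.2] NOT true = false
[1.2.1] true → false = false
[1.2] NOT false = true
[1] false AND true = false
[root] NOT false = true
Overall: true → enabled

Enabled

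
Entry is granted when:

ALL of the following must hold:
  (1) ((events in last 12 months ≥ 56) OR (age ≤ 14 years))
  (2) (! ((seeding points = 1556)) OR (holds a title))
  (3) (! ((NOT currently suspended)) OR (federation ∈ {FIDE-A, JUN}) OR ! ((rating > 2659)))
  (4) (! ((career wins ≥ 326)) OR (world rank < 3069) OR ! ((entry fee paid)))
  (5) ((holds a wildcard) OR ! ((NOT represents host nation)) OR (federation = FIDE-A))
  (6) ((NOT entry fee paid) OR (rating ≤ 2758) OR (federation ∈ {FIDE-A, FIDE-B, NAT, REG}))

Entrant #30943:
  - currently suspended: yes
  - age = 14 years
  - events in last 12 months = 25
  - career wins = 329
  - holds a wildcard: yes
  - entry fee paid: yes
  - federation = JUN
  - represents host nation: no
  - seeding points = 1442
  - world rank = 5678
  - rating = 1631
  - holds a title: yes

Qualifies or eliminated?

Eliminated

Atomic conditions:
  events in last 12 months ≥ 56: 25 ≥ 56 is false
  age ≤ 14 years: 14 ≤ 14 is true
  seeding points = 1556: 1442 == 1556 is false
  holds a title: yes → true
  NOT currently suspended: yes → false
  federation ∈ {FIDE-A, JUN}: JUN is in the set → true
  rating > 2659: 1631 > 2659 is false
  career wins ≥ 326: 329 ≥ 326 is true
  world rank < 3069: 5678 < 3069 is false
  entry fee paid: yes → true
  holds a wildcard: yes → true
  NOT represents host nation: no → true
  federation = FIDE-A: JUN == FIDE-A is false
  NOT entry fee paid: yes → false
  rating ≤ 2758: 1631 ≤ 2758 is true
  federation ∈ {FIDE-A, FIDE-B, NAT, REG}: JUN is not in the set → false
Combine:
[1] false OR true = true
[2.1] NOT false = true
[2] true OR true = true
[3.1] NOT false = true
[3.3] NOT false = true
[3] true OR true OR true = true
[4.1] NOT true = false
[4.3] NOT true = false
[4] false OR false OR false = false
[5.2] NOT true = false
[5] true OR false OR false = true
[6] false OR true OR false = true
[root] true AND true AND true AND false AND true AND true = false
Overall: false → eliminated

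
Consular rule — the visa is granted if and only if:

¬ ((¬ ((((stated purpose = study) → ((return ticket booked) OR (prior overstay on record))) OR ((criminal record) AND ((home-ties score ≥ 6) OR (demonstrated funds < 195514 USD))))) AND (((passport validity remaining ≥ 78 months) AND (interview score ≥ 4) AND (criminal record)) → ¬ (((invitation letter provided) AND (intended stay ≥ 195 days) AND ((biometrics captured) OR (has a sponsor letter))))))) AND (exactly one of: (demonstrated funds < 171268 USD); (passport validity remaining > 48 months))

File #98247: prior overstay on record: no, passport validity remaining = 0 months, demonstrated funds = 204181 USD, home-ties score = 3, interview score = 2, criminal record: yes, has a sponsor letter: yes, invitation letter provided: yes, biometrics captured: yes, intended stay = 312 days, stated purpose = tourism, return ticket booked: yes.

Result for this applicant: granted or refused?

Atomic conditions:
  stated purpose = study: tourism == study is false
  return ticket booked: yes → true
  prior overstay on record: no → false
  criminal record: yes → true
  home-ties score ≥ 6: 3 ≥ 6 is false
  demonstrated funds < 195514 USD: 204181 < 195514 is false
  passport validity remaining ≥ 78 months: 0 ≥ 78 is false
  interview score ≥ 4: 2 ≥ 4 is false
  invitation letter provided: yes → true
  intended stay ≥ 195 days: 312 ≥ 195 is true
  biometrics captured: yes → true
  has a sponsor letter: yes → true
  demonstrated funds < 171268 USD: 204181 < 171268 is false
  passport validity remaining > 48 months: 0 > 48 is false
Combine:
[1.1.1.1.1.2] true OR false = true
[1.1.1.1.1] false → true (antecedent false ⇒ implication holds) = true
[1.1.1.1.2.2] false OR false = false
[1.1.1.1.2] true AND false = false
[1.1.1.1] true OR false = true
[1.1.1] NOT true = false
[1.1.2.1] false AND false AND true = false
[1.1.2.2.1.3] true OR true = true
[1.1.2.2.1] true AND true AND true = true
[1.1.2.2] NOT true = false
[1.1.2] false → false (antecedent false ⇒ implication holds) = true
[1.1] false AND true = false
[1] NOT false = true
[2] exactly-one(false, false) = false
[root] true AND false = false
Overall: false → refused

Refused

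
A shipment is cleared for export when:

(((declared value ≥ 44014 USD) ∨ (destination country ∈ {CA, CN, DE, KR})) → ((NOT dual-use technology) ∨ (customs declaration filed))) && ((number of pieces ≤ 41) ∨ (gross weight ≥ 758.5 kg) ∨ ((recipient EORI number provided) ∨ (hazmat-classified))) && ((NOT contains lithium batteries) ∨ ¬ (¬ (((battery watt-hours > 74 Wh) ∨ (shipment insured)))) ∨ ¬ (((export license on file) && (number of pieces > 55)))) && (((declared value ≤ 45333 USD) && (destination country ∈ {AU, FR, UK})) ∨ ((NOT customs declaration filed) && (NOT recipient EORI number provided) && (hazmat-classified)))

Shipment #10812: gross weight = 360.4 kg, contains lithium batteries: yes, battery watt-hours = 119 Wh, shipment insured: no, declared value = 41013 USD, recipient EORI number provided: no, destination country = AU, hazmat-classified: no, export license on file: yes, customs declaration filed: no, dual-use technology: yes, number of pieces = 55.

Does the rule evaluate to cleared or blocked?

Blocked

Atomic conditions:
  declared value ≥ 44014 USD: 41013 ≥ 44014 is false
  destination country ∈ {CA, CN, DE, KR}: AU is not in the set → false
  NOT dual-use technology: yes → false
  customs declaration filed: no → false
  number of pieces ≤ 41: 55 ≤ 41 is false
  gross weight ≥ 758.5 kg: 360.4 ≥ 758.5 is false
  recipient EORI number provided: no → false
  hazmat-classified: no → false
  NOT contains lithium batteries: yes → false
  battery watt-hours > 74 Wh: 119 > 74 is true
  shipment insured: no → false
  export license on file: yes → true
  number of pieces > 55: 55 > 55 is false
  declared value ≤ 45333 USD: 41013 ≤ 45333 is true
  destination country ∈ {AU, FR, UK}: AU is in the set → true
  NOT customs declaration filed: no → true
  NOT recipient EORI number provided: no → true
Combine:
[1.1] false OR false = false
[1.2] false OR false = false
[1] false → false (antecedent false ⇒ implication holds) = true
[2.3] false OR false = false
[2] false OR false OR false = false
[3.2.1.1] true OR false = true
[3.2.1] NOT true = false
[3.2] NOT false = true
[3.3.1] true AND false = false
[3.3] NOT false = true
[3] false OR true OR true = true
[4.1] true AND true = true
[4.2] true AND true AND false = false
[4] true OR false = true
[root] true AND false AND true AND true = false
Overall: false → blocked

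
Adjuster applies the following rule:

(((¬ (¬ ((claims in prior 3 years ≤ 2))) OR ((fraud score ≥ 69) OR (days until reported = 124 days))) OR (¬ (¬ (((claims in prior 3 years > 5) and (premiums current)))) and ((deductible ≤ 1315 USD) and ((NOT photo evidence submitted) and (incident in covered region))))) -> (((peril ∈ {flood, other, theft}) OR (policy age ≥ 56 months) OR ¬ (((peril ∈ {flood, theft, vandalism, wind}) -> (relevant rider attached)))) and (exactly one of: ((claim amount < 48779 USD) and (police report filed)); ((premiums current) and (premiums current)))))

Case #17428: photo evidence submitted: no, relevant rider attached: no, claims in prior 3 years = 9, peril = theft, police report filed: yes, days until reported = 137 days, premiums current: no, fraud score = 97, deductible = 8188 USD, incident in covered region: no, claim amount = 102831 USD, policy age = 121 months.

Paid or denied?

Denied

Atomic conditions:
  claims in prior 3 years ≤ 2: 9 ≤ 2 is false
  fraud score ≥ 69: 97 ≥ 69 is true
  days until reported = 124 days: 137 == 124 is false
  claims in prior 3 years > 5: 9 > 5 is true
  premiums current: no → false
  deductible ≤ 1315 USD: 8188 ≤ 1315 is false
  NOT photo evidence submitted: no → true
  incident in covered region: no → false
  peril ∈ {flood, other, theft}: theft is in the set → true
  policy age ≥ 56 months: 121 ≥ 56 is true
  peril ∈ {flood, theft, vandalism, wind}: theft is in the set → true
  relevant rider attached: no → false
  claim amount < 48779 USD: 102831 < 48779 is false
  police report filed: yes → true
Combine:
[1.1.1.1] NOT false = true
[1.1.1] NOT true = false
[1.1.2] true OR false = true
[1.1] false OR true = true
[1.2.1.1.1] true AND false = false
[1.2.1.1] NOT false = true
[1.2.1] NOT true = false
[1.2.2.2] true AND false = false
[1.2.2] false AND false = false
[1.2] false AND false = false
[1] true OR false = true
[2.1.3.1] true → false = false
[2.1.3] NOT false = true
[2.1] true OR true OR true = true
[2.2.1] false AND true = false
[2.2.2] false AND false = false
[2.2] exactly-one(false, false) = false
[2] true AND false = false
[root] true → false = false
Overall: false → denied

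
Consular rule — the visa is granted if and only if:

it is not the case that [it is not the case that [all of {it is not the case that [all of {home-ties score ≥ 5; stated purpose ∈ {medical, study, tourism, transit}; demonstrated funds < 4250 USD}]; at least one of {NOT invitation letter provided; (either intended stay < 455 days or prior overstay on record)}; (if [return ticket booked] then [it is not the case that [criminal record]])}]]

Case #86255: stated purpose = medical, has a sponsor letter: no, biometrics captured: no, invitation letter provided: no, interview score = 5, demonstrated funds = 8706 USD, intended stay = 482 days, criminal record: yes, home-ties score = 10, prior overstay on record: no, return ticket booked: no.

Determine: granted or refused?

Granted

Atomic conditions:
  home-ties score ≥ 5: 10 ≥ 5 is true
  stated purpose ∈ {medical, study, tourism, transit}: medical is in the set → true
  demonstrated funds < 4250 USD: 8706 < 4250 is false
  NOT invitation letter provided: no → true
  intended stay < 455 days: 482 < 455 is false
  prior overstay on record: no → false
  return ticket booked: no → false
  criminal record: yes → true
Combine:
[1.1.1.1] true AND true AND false = false
[1.1.1] NOT false = true
[1.1.2.2] false OR false = false
[1.1.2] true OR false = true
[1.1.3.2] NOT true = false
[1.1.3] false → false (antecedent false ⇒ implication holds) = true
[1.1] true AND true AND true = true
[1] NOT true = false
[root] NOT false = true
Overall: true → granted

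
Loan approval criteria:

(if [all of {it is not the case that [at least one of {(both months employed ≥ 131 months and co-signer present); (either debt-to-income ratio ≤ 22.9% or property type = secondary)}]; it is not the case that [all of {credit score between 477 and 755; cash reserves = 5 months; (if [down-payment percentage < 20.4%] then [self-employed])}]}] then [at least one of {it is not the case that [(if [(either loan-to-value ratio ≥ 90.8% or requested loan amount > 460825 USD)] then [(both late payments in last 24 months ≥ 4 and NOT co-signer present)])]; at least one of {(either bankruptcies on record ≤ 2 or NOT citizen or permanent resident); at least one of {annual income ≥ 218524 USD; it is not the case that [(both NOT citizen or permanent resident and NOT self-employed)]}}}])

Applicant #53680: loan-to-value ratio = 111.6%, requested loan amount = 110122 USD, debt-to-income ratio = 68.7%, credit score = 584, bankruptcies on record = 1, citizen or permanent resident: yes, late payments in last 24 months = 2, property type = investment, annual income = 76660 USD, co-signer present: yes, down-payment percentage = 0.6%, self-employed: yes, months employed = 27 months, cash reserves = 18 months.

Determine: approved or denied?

Atomic conditions:
  months employed ≥ 131 months: 27 ≥ 131 is false
  co-signer present: yes → true
  debt-to-income ratio ≤ 22.9%: 68.7 ≤ 22.9 is false
  property type = secondary: investment == secondary is false
  credit score between 477 and 755: 584 in [477, 755] is true
  cash reserves = 5 months: 18 == 5 is false
  down-payment percentage < 20.4%: 0.6 < 20.4 is true
  self-employed: yes → true
  loan-to-value ratio ≥ 90.8%: 111.6 ≥ 90.8 is true
  requested loan amount > 460825 USD: 110122 > 460825 is false
  late payments in last 24 months ≥ 4: 2 ≥ 4 is false
  NOT co-signer present: yes → false
  bankruptcies on record ≤ 2: 1 ≤ 2 is true
  NOT citizen or permanent resident: yes → false
  annual income ≥ 218524 USD: 76660 ≥ 218524 is false
  NOT self-employed: yes → false
Combine:
[1.1.1.1] false AND true = false
[1.1.1.2] false OR false = false
[1.1.1] false OR false = false
[1.1] NOT false = true
[1.2.1.3] true → true = true
[1.2.1] true AND false AND true = false
[1.2] NOT false = true
[1] true AND true = true
[2.1.1.1] true OR false = true
[2.1.1.2] false AND false = false
[2.1.1] true → false = false
[2.1] NOT false = true
[2.2.1] true OR false = true
[2.2.2.2.1] false AND false = false
[2.2.2.2] NOT false = true
[2.2.2] false OR true = true
[2.2] true OR true = true
[2] true OR true = true
[root] true → true = true
Overall: true → approved

Approved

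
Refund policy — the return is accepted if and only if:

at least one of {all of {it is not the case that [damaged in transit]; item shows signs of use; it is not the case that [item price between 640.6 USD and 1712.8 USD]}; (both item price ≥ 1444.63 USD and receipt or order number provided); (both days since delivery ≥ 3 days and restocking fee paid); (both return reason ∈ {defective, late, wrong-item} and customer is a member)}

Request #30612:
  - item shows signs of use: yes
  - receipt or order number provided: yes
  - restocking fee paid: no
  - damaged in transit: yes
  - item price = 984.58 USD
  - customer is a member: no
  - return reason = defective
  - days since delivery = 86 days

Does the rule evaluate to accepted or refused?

Atomic conditions:
  damaged in transit: yes → true
  item shows signs of use: yes → true
  item price between 640.6 USD and 1712.8 USD: 984.58 in [640.6, 1712.8] is true
  item price ≥ 1444.63 USD: 984.58 ≥ 1444.63 is false
  receipt or order number provided: yes → true
  days since delivery ≥ 3 days: 86 ≥ 3 is true
  restocking fee paid: no → false
  return reason ∈ {defective, late, wrong-item}: defective is in the set → true
  customer is a member: no → false
Combine:
[1.1] NOT true = false
[1.3] NOT true = false
[1] false AND true AND false = false
[2] false AND true = false
[3] true AND false = false
[4] true AND false = false
[root] false OR false OR false OR false = false
Overall: false → refused

Refused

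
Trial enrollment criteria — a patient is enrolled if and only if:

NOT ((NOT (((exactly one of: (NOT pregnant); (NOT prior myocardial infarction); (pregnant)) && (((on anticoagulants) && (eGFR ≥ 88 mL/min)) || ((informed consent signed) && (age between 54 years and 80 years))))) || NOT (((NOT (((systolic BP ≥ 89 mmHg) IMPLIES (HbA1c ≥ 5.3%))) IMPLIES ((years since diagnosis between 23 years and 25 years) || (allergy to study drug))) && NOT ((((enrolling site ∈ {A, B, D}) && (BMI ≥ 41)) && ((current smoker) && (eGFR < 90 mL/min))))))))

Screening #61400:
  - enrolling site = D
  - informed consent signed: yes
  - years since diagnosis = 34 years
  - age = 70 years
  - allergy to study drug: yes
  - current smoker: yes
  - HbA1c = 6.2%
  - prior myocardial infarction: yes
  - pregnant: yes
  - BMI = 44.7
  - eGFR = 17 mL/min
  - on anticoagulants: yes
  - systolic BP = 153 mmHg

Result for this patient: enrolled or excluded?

Atomic conditions:
  NOT pregnant: yes → false
  NOT prior myocardial infarction: yes → false
  pregnant: yes → true
  on anticoagulants: yes → true
  eGFR ≥ 88 mL/min: 17 ≥ 88 is false
  informed consent signed: yes → true
  age between 54 years and 80 years: 70 in [54, 80] is true
  systolic BP ≥ 89 mmHg: 153 ≥ 89 is true
  HbA1c ≥ 5.3%: 6.2 ≥ 5.3 is true
  years since diagnosis between 23 years and 25 years: 34 in [23, 25] is false
  allergy to study drug: yes → true
  enrolling site ∈ {A, B, D}: D is in the set → true
  BMI ≥ 41: 44.7 ≥ 41 is true
  current smoker: yes → true
  eGFR < 90 mL/min: 17 < 90 is true
Combine:
[1.1.1.1] exactly-one(false, false, true) = true
[1.1.1.2.1] true AND false = false
[1.1.1.2.2] true AND true = true
[1.1.1.2] false OR true = true
[1.1.1] true AND true = true
[1.1] NOT true = false
[1.2.1.1.1.1] true → true = true
[1.2.1.1.1] NOT true = false
[1.2.1.1.2] false OR true = true
[1.2.1.1] false → true (antecedent false ⇒ implication holds) = true
[1.2.1.2.1.1] true AND true = true
[1.2.1.2.1.2] true AND true = true
[1.2.1.2.1] true AND true = true
[1.2.1.2] NOT true = false
[1.2.1] true AND false = false
[1.2] NOT false = true
[1] false OR true = true
[root] NOT true = false
Overall: false → excluded

Excluded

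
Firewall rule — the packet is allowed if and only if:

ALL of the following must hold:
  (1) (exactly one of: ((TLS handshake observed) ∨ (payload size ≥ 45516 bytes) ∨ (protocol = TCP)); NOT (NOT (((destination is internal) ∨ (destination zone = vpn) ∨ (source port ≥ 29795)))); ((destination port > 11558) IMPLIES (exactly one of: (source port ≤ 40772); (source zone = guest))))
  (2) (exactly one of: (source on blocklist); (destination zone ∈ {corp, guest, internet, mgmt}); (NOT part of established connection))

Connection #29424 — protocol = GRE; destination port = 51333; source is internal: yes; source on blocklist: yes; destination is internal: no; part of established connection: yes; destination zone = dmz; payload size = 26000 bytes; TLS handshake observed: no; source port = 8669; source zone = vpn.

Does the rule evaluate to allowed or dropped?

Atomic conditions:
  TLS handshake observed: no → false
  payload size ≥ 45516 bytes: 26000 ≥ 45516 is false
  protocol = TCP: GRE == TCP is false
  destination is internal: no → false
  destination zone = vpn: dmz == vpn is false
  source port ≥ 29795: 8669 ≥ 29795 is false
  destination port > 11558: 51333 > 11558 is true
  source port ≤ 40772: 8669 ≤ 40772 is true
  source zone = guest: vpn == guest is false
  source on blocklist: yes → true
  destination zone ∈ {corp, guest, internet, mgmt}: dmz is not in the set → false
  NOT part of established connection: yes → false
Combine:
[1.1] false OR false OR false = false
[1.2.1.1] false OR false OR false = false
[1.2.1] NOT false = true
[1.2] NOT true = false
[1.3.2] exactly-one(true, false) = true
[1.3] true → true = true
[1] exactly-one(false, false, true) = true
[2] exactly-one(true, false, false) = true
[root] true AND true = true
Overall: true → allowed

Allowed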